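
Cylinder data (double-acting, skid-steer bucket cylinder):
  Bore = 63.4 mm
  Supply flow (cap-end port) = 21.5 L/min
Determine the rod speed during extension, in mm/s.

Cap-side area A_cap = π/4 × (63.4 mm)² = 3157 mm^2
v = Q / A

v ≈ 114 mm/s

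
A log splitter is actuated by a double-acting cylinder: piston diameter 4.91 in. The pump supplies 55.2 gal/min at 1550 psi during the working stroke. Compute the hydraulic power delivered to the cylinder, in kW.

W ≈ 37.2 kW

Hydraulic power = P × Q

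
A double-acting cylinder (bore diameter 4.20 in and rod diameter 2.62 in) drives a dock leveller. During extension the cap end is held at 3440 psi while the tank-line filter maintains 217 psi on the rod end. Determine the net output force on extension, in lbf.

F ≈ 45800 lbf

Cap-side area A_cap = π/4 × (4.20 in)² = 13.85 in^2
Rod-side annular area A_ann = π/4 × (4.20² − 2.62²) = 8.463 in^2
Net thrust = P_cap·A_cap − P_rod·A_ann = 47660 lbf − 1837 lbf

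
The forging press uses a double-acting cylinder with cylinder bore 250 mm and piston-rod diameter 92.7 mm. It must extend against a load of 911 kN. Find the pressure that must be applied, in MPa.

Cap-side area A_cap = π/4 × (250 mm)² = 49090 mm^2
P = F / A = 911 kN / A

P ≈ 18.6 MPa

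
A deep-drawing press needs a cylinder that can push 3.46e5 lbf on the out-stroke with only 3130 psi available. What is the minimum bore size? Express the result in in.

D ≈ 11.9 in

Extension force acts on the full piston face: F = P × (π/4)D².
D = √(4F / (πP)) = √(4 × 3.46e5 lbf / (π × 3130 psi))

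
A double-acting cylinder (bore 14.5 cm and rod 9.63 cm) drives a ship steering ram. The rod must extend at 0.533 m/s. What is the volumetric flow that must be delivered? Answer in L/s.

Q ≈ 8.80 L/s

Cap-side area A_cap = π/4 × (14.5 cm)² = 165.1 cm^2
Q = A × v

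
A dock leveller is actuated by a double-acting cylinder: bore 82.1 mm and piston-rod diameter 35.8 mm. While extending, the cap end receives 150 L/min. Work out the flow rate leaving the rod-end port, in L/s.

Cap-side area A_cap = π/4 × (82.1 mm)² = 5294 mm^2
Rod-side annular area A_ann = π/4 × (82.1² − 35.8²) = 4287 mm^2
Piston speed v = Q_in/A_cap; rod-end outflow Q_out = v × A_ann = Q_in × A_ann/A_cap.

Q_out ≈ 2.02 L/s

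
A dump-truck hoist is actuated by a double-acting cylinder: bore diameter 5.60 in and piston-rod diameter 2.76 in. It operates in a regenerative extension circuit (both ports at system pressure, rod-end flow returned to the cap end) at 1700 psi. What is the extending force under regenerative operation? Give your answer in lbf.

F ≈ 10200 lbf

With equal pressure on both faces, forces on the annular region cancel; the net push is pressure × rod cross-section.
Rod cross-section A_rod = π/4 × (2.76 in)² = 5.983 in^2
F = P × A_rod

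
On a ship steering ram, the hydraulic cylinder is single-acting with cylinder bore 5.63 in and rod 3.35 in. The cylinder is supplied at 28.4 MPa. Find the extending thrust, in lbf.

F ≈ 1.03e5 lbf

Cap-side area A_cap = π/4 × (5.63 in)² = 24.89 in^2
F = P × A_cap = 28.4 MPa × A_cap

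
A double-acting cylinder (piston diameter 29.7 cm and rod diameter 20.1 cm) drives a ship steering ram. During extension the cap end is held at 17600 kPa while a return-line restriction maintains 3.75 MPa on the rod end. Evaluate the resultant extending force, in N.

Cap-side area A_cap = π/4 × (29.7 cm)² = 692.8 cm^2
Rod-side annular area A_ann = π/4 × (29.7² − 20.1²) = 375.5 cm^2
Net thrust = P_cap·A_cap − P_rod·A_ann = 1.219e6 N − 1.408e5 N

F ≈ 1.08e6 N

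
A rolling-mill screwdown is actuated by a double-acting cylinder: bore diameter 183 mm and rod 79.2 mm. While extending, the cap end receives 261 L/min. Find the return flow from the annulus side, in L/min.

Q_out ≈ 212 L/min

Cap-side area A_cap = π/4 × (183 mm)² = 26300 mm^2
Rod-side annular area A_ann = π/4 × (183² − 79.2²) = 21380 mm^2
Piston speed v = Q_in/A_cap; rod-end outflow Q_out = v × A_ann = Q_in × A_ann/A_cap.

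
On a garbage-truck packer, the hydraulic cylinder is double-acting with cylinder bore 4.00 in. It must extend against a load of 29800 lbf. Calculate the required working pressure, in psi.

Cap-side area A_cap = π/4 × (4.00 in)² = 12.57 in^2
P = F / A = 29800 lbf / A

P ≈ 2370 psi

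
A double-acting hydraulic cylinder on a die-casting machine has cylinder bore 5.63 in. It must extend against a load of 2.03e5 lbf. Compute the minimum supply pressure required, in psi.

P ≈ 8150 psi

Cap-side area A_cap = π/4 × (5.63 in)² = 24.89 in^2
P = F / A = 2.03e5 lbf / A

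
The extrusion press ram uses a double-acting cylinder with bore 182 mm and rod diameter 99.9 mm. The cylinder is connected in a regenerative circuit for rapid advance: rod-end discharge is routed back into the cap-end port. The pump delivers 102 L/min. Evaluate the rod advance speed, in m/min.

v ≈ 13.0 m/min

In regeneration the rod-end outflow joins the pump flow into the cap end, so the net volume the pump must supply per unit advance equals the rod cross-section area.
Rod cross-section A_rod = π/4 × (99.9 mm)² = 7838 mm^2
v = Q_pump / A_rod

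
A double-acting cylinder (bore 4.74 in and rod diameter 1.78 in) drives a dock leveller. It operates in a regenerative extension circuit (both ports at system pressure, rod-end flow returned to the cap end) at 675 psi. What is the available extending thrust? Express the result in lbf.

F ≈ 1680 lbf

With equal pressure on both faces, forces on the annular region cancel; the net push is pressure × rod cross-section.
Rod cross-section A_rod = π/4 × (1.78 in)² = 2.488 in^2
F = P × A_rod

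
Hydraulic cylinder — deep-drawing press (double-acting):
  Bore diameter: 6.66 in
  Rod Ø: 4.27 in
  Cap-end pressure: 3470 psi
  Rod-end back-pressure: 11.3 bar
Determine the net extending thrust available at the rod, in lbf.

Cap-side area A_cap = π/4 × (6.66 in)² = 34.84 in^2
Rod-side annular area A_ann = π/4 × (6.66² − 4.27²) = 20.52 in^2
Net thrust = P_cap·A_cap − P_rod·A_ann = 1.209e5 lbf − 3363 lbf

F ≈ 1.18e5 lbf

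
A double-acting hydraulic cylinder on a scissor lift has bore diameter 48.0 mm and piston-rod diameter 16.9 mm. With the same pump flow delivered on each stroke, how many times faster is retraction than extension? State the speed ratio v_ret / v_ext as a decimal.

Cap-side area A_cap = π/4 × (48.0 mm)² = 1810 mm^2
Rod-side annular area A_ann = π/4 × (48.0² − 16.9²) = 1585 mm^2
For equal Q, v ∝ 1/A, so v_ret/v_ext = A_cap/A_ann.

v_ret/v_ext ≈ 1.14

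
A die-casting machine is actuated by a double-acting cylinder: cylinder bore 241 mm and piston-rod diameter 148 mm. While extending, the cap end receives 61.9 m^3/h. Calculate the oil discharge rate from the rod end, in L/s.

Q_out ≈ 10.7 L/s

Cap-side area A_cap = π/4 × (241 mm)² = 45620 mm^2
Rod-side annular area A_ann = π/4 × (241² − 148²) = 28410 mm^2
Piston speed v = Q_in/A_cap; rod-end outflow Q_out = v × A_ann = Q_in × A_ann/A_cap.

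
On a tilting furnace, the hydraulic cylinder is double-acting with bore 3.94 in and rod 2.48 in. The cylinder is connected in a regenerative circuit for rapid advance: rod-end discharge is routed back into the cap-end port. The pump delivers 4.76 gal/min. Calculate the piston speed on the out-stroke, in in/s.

v ≈ 3.79 in/s

In regeneration the rod-end outflow joins the pump flow into the cap end, so the net volume the pump must supply per unit advance equals the rod cross-section area.
Rod cross-section A_rod = π/4 × (2.48 in)² = 4.831 in^2
v = Q_pump / A_rod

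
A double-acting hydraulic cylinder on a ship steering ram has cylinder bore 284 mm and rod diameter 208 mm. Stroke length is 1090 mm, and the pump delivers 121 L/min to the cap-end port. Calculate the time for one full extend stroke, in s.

t ≈ 34.2 s

Cap-side area A_cap = π/4 × (284 mm)² = 63350 mm^2
Swept volume V = A × L; t = V / Q = A·L / Q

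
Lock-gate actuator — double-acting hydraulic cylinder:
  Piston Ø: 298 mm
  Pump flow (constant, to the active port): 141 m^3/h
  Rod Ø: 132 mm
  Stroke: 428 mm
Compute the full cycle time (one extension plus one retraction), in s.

t ≈ 1.37 s

Cap-side area A_cap = π/4 × (298 mm)² = 69750 mm^2
Rod-side annular area A_ann = π/4 × (298² − 132²) = 56060 mm^2
t_ext = A_cap·L/Q = 0.7622 s
t_ret = A_ann·L/Q = 0.6126 s
t_cycle = t_ext + t_ret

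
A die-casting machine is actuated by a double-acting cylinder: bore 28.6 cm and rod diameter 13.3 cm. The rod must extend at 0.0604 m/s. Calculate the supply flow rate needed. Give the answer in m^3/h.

Q ≈ 14.0 m^3/h

Cap-side area A_cap = π/4 × (28.6 cm)² = 642.4 cm^2
Q = A × v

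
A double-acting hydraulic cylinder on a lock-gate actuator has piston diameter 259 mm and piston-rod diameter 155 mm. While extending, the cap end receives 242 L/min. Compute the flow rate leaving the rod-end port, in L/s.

Cap-side area A_cap = π/4 × (259 mm)² = 52690 mm^2
Rod-side annular area A_ann = π/4 × (259² − 155²) = 33820 mm^2
Piston speed v = Q_in/A_cap; rod-end outflow Q_out = v × A_ann = Q_in × A_ann/A_cap.

Q_out ≈ 2.59 L/s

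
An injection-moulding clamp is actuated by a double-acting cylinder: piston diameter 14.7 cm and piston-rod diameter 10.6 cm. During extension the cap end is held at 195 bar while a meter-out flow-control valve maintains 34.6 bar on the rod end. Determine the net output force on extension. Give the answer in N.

F ≈ 3.03e5 N

Cap-side area A_cap = π/4 × (14.7 cm)² = 169.7 cm^2
Rod-side annular area A_ann = π/4 × (14.7² − 10.6²) = 81.47 cm^2
Net thrust = P_cap·A_cap − P_rod·A_ann = 3.309e5 N − 28190 N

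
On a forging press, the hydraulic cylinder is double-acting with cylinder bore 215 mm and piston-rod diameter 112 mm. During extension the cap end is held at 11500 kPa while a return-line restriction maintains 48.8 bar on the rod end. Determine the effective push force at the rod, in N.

F ≈ 2.88e5 N

Cap-side area A_cap = π/4 × (215 mm)² = 36310 mm^2
Rod-side annular area A_ann = π/4 × (215² − 112²) = 26450 mm^2
Net thrust = P_cap·A_cap − P_rod·A_ann = 4.175e5 N − 1.291e5 N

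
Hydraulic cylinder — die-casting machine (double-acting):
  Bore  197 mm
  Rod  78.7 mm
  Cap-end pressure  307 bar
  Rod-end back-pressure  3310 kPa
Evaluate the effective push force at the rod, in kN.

F ≈ 851 kN

Cap-side area A_cap = π/4 × (197 mm)² = 30480 mm^2
Rod-side annular area A_ann = π/4 × (197² − 78.7²) = 25620 mm^2
Net thrust = P_cap·A_cap − P_rod·A_ann = 935.8 kN − 84.79 kN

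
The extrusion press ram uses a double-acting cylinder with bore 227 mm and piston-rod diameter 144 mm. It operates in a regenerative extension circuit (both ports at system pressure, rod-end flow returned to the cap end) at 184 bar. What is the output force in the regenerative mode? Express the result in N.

With equal pressure on both faces, forces on the annular region cancel; the net push is pressure × rod cross-section.
Rod cross-section A_rod = π/4 × (144 mm)² = 16290 mm^2
F = P × A_rod

F ≈ 3.00e5 N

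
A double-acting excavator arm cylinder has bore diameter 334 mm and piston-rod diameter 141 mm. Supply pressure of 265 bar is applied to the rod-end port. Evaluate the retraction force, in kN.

Rod-side annular area A_ann = π/4 × (334² − 141²) = 72000 mm^2
On retraction the pressure acts on the annular area (bore minus rod).
F = P × A_ann

F ≈ 1910 kN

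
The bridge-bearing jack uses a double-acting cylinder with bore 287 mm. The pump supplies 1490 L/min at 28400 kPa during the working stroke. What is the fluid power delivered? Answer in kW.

Hydraulic power = P × Q

W ≈ 705 kW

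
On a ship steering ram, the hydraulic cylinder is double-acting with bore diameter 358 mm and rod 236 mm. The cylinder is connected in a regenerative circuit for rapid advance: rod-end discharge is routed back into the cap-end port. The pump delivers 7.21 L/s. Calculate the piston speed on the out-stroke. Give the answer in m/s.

v ≈ 0.165 m/s

In regeneration the rod-end outflow joins the pump flow into the cap end, so the net volume the pump must supply per unit advance equals the rod cross-section area.
Rod cross-section A_rod = π/4 × (236 mm)² = 43740 mm^2
v = Q_pump / A_rod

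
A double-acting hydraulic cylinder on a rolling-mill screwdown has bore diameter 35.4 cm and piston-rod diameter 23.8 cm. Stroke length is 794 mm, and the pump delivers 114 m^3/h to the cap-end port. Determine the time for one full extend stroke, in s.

Cap-side area A_cap = π/4 × (35.4 cm)² = 984.2 cm^2
Swept volume V = A × L; t = V / Q = A·L / Q

t ≈ 2.47 s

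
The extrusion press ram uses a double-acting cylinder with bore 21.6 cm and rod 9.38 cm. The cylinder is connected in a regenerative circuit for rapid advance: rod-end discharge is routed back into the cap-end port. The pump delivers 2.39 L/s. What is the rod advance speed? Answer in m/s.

In regeneration the rod-end outflow joins the pump flow into the cap end, so the net volume the pump must supply per unit advance equals the rod cross-section area.
Rod cross-section A_rod = π/4 × (9.38 cm)² = 69.10 cm^2
v = Q_pump / A_rod

v ≈ 0.346 m/s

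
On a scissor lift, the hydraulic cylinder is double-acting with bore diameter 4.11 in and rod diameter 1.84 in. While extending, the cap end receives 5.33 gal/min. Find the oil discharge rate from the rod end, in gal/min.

Cap-side area A_cap = π/4 × (4.11 in)² = 13.27 in^2
Rod-side annular area A_ann = π/4 × (4.11² − 1.84²) = 10.61 in^2
Piston speed v = Q_in/A_cap; rod-end outflow Q_out = v × A_ann = Q_in × A_ann/A_cap.

Q_out ≈ 4.26 gal/min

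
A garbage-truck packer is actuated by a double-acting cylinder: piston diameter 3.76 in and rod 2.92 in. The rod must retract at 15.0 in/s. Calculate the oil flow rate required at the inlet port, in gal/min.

Rod-side annular area A_ann = π/4 × (3.76² − 2.92²) = 4.407 in^2
Q = A × v

Q ≈ 17.2 gal/min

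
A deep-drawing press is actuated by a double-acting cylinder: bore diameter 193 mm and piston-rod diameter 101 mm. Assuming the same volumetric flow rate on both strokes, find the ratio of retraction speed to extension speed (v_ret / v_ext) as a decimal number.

Cap-side area A_cap = π/4 × (193 mm)² = 29260 mm^2
Rod-side annular area A_ann = π/4 × (193² − 101²) = 21240 mm^2
For equal Q, v ∝ 1/A, so v_ret/v_ext = A_cap/A_ann.

v_ret/v_ext ≈ 1.38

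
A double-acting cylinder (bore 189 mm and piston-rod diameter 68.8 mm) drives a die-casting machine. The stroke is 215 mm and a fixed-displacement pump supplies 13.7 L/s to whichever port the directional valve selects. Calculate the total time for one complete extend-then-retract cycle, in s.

t ≈ 0.822 s

Cap-side area A_cap = π/4 × (189 mm)² = 28060 mm^2
Rod-side annular area A_ann = π/4 × (189² − 68.8²) = 24340 mm^2
t_ext = A_cap·L/Q = 0.4403 s
t_ret = A_ann·L/Q = 0.3819 s
t_cycle = t_ext + t_ret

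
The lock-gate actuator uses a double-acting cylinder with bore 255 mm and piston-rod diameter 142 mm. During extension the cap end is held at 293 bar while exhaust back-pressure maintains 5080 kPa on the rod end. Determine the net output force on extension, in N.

F ≈ 1.32e6 N

Cap-side area A_cap = π/4 × (255 mm)² = 51070 mm^2
Rod-side annular area A_ann = π/4 × (255² − 142²) = 35230 mm^2
Net thrust = P_cap·A_cap − P_rod·A_ann = 1.496e6 N − 1.790e5 N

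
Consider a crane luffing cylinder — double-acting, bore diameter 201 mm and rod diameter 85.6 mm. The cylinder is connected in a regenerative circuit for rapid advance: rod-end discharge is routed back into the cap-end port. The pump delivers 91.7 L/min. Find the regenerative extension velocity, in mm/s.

v ≈ 266 mm/s

In regeneration the rod-end outflow joins the pump flow into the cap end, so the net volume the pump must supply per unit advance equals the rod cross-section area.
Rod cross-section A_rod = π/4 × (85.6 mm)² = 5755 mm^2
v = Q_pump / A_rod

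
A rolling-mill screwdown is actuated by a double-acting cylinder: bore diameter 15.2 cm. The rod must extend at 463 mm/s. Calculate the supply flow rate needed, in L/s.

Cap-side area A_cap = π/4 × (15.2 cm)² = 181.5 cm^2
Q = A × v

Q ≈ 8.40 L/s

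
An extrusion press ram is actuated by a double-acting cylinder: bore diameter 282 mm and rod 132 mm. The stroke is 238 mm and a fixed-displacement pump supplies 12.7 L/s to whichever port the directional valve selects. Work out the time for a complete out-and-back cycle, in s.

t ≈ 2.08 s

Cap-side area A_cap = π/4 × (282 mm)² = 62460 mm^2
Rod-side annular area A_ann = π/4 × (282² − 132²) = 48770 mm^2
t_ext = A_cap·L/Q = 1.170 s
t_ret = A_ann·L/Q = 0.9140 s
t_cycle = t_ext + t_ret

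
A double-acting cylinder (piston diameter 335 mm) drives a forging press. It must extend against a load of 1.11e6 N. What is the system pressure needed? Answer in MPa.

Cap-side area A_cap = π/4 × (335 mm)² = 88140 mm^2
P = F / A = 1.11e6 N / A

P ≈ 12.6 MPa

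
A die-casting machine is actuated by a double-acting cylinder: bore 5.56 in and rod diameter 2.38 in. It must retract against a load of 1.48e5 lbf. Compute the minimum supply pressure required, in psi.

P ≈ 7460 psi

Rod-side annular area A_ann = π/4 × (5.56² − 2.38²) = 19.83 in^2
Retraction: pressure acts on the annular area.
P = F / A = 1.48e5 lbf / A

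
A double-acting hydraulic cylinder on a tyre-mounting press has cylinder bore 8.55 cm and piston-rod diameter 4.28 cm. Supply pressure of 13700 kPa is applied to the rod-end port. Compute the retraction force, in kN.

F ≈ 58.9 kN

Rod-side annular area A_ann = π/4 × (8.55² − 4.28²) = 43.03 cm^2
On retraction the pressure acts on the annular area (bore minus rod).
F = P × A_ann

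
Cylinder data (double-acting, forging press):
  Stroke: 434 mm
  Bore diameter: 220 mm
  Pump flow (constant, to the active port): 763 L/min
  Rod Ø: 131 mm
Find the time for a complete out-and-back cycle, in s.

t ≈ 2.13 s

Cap-side area A_cap = π/4 × (220 mm)² = 38010 mm^2
Rod-side annular area A_ann = π/4 × (220² − 131²) = 24540 mm^2
t_ext = A_cap·L/Q = 1.297 s
t_ret = A_ann·L/Q = 0.8373 s
t_cycle = t_ext + t_ret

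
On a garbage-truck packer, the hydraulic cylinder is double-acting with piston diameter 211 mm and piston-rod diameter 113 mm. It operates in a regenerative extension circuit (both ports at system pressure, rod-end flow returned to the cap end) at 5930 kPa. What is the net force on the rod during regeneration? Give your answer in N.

F ≈ 59500 N

With equal pressure on both faces, forces on the annular region cancel; the net push is pressure × rod cross-section.
Rod cross-section A_rod = π/4 × (113 mm)² = 10030 mm^2
F = P × A_rod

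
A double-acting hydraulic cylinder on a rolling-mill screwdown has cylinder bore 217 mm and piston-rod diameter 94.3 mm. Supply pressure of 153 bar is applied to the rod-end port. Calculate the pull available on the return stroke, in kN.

F ≈ 459 kN

Rod-side annular area A_ann = π/4 × (217² − 94.3²) = 30000 mm^2
On retraction the pressure acts on the annular area (bore minus rod).
F = P × A_ann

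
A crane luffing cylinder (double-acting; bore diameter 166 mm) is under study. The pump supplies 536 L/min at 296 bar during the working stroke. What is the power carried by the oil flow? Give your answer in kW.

Hydraulic power = P × Q

W ≈ 264 kW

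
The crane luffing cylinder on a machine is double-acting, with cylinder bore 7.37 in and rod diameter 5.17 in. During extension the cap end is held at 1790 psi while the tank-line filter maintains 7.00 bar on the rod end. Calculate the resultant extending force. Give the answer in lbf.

F ≈ 74200 lbf

Cap-side area A_cap = π/4 × (7.37 in)² = 42.66 in^2
Rod-side annular area A_ann = π/4 × (7.37² − 5.17²) = 21.67 in^2
Net thrust = P_cap·A_cap − P_rod·A_ann = 76360 lbf − 2200 lbf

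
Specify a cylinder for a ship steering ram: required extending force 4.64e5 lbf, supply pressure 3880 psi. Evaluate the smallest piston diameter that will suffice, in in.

Extension force acts on the full piston face: F = P × (π/4)D².
D = √(4F / (πP)) = √(4 × 4.64e5 lbf / (π × 3880 psi))

D ≈ 12.3 in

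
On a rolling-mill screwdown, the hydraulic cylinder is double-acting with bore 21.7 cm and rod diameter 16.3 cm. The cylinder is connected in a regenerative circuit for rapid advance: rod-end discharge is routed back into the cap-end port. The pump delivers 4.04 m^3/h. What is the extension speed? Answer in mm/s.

In regeneration the rod-end outflow joins the pump flow into the cap end, so the net volume the pump must supply per unit advance equals the rod cross-section area.
Rod cross-section A_rod = π/4 × (16.3 cm)² = 208.7 cm^2
v = Q_pump / A_rod

v ≈ 53.8 mm/s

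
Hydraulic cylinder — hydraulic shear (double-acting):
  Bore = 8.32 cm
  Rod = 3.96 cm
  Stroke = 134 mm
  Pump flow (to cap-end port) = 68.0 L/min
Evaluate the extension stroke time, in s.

Cap-side area A_cap = π/4 × (8.32 cm)² = 54.37 cm^2
Swept volume V = A × L; t = V / Q = A·L / Q

t ≈ 0.643 s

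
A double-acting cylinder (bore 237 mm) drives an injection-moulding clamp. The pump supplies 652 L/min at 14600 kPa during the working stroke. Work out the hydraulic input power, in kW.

Hydraulic power = P × Q

W ≈ 159 kW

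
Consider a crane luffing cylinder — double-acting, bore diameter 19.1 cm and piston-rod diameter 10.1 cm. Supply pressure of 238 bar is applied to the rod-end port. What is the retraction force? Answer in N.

F ≈ 4.91e5 N

Rod-side annular area A_ann = π/4 × (19.1² − 10.1²) = 206.4 cm^2
On retraction the pressure acts on the annular area (bore minus rod).
F = P × A_ann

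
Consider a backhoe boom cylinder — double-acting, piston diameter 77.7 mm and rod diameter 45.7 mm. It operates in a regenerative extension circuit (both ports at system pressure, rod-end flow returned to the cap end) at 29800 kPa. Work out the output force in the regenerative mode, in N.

With equal pressure on both faces, forces on the annular region cancel; the net push is pressure × rod cross-section.
Rod cross-section A_rod = π/4 × (45.7 mm)² = 1640 mm^2
F = P × A_rod

F ≈ 48900 N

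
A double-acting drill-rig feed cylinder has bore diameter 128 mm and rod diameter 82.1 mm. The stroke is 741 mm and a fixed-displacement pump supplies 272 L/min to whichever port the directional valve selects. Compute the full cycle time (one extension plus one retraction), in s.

Cap-side area A_cap = π/4 × (128 mm)² = 12870 mm^2
Rod-side annular area A_ann = π/4 × (128² − 82.1²) = 7574 mm^2
t_ext = A_cap·L/Q = 2.103 s
t_ret = A_ann·L/Q = 1.238 s
t_cycle = t_ext + t_ret

t ≈ 3.34 s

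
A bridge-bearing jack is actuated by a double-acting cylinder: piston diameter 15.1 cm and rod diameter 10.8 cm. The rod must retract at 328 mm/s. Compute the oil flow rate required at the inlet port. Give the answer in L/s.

Rod-side annular area A_ann = π/4 × (15.1² − 10.8²) = 87.47 cm^2
Q = A × v

Q ≈ 2.87 L/s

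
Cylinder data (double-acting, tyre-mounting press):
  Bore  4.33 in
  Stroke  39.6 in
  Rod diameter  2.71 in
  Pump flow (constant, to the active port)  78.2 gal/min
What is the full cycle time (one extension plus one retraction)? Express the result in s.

Cap-side area A_cap = π/4 × (4.33 in)² = 14.73 in^2
Rod-side annular area A_ann = π/4 × (4.33² − 2.71²) = 8.957 in^2
t_ext = A_cap·L/Q = 1.937 s
t_ret = A_ann·L/Q = 1.178 s
t_cycle = t_ext + t_ret

t ≈ 3.12 s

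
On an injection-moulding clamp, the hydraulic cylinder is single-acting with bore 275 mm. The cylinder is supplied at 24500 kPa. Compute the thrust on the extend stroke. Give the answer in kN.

F ≈ 1460 kN

Cap-side area A_cap = π/4 × (275 mm)² = 59400 mm^2
F = P × A_cap = 24500 kPa × A_cap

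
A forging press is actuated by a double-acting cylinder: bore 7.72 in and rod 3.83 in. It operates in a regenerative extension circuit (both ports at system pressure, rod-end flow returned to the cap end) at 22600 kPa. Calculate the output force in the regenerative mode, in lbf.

With equal pressure on both faces, forces on the annular region cancel; the net push is pressure × rod cross-section.
Rod cross-section A_rod = π/4 × (3.83 in)² = 11.52 in^2
F = P × A_rod

F ≈ 37800 lbf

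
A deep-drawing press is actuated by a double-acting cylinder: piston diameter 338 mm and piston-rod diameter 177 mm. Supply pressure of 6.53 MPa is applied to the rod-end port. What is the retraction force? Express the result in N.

Rod-side annular area A_ann = π/4 × (338² − 177²) = 65120 mm^2
On retraction the pressure acts on the annular area (bore minus rod).
F = P × A_ann

F ≈ 4.25e5 N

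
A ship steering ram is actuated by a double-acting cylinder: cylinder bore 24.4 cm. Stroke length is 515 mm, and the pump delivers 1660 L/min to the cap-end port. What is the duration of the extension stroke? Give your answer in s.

Cap-side area A_cap = π/4 × (24.4 cm)² = 467.6 cm^2
Swept volume V = A × L; t = V / Q = A·L / Q

t ≈ 0.870 s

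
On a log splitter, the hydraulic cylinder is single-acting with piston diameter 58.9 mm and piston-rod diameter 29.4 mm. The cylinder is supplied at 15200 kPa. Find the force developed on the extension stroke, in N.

Cap-side area A_cap = π/4 × (58.9 mm)² = 2725 mm^2
F = P × A_cap = 15200 kPa × A_cap

F ≈ 41400 N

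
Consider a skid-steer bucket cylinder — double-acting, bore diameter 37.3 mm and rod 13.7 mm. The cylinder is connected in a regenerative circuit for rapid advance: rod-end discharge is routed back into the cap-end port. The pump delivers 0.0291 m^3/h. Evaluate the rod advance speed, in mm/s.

In regeneration the rod-end outflow joins the pump flow into the cap end, so the net volume the pump must supply per unit advance equals the rod cross-section area.
Rod cross-section A_rod = π/4 × (13.7 mm)² = 147.4 mm^2
v = Q_pump / A_rod

v ≈ 54.8 mm/s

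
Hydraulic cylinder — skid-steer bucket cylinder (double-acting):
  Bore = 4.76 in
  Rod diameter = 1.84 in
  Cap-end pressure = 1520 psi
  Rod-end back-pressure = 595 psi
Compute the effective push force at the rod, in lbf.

Cap-side area A_cap = π/4 × (4.76 in)² = 17.80 in^2
Rod-side annular area A_ann = π/4 × (4.76² − 1.84²) = 15.14 in^2
Net thrust = P_cap·A_cap − P_rod·A_ann = 27050 lbf − 9006 lbf

F ≈ 18000 lbf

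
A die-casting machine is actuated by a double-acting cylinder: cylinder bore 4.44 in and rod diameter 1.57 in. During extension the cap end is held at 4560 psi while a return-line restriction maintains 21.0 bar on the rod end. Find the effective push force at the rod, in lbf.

Cap-side area A_cap = π/4 × (4.44 in)² = 15.48 in^2
Rod-side annular area A_ann = π/4 × (4.44² − 1.57²) = 13.55 in^2
Net thrust = P_cap·A_cap − P_rod·A_ann = 70600 lbf − 4126 lbf

F ≈ 66500 lbf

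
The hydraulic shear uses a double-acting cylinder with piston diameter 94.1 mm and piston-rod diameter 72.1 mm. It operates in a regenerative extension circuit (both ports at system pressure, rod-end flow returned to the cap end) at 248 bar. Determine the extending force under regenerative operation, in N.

F ≈ 1.01e5 N

With equal pressure on both faces, forces on the annular region cancel; the net push is pressure × rod cross-section.
Rod cross-section A_rod = π/4 × (72.1 mm)² = 4083 mm^2
F = P × A_rod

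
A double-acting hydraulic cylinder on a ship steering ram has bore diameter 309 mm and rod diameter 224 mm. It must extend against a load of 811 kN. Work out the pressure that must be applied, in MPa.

P ≈ 10.8 MPa

Cap-side area A_cap = π/4 × (309 mm)² = 74990 mm^2
P = F / A = 811 kN / A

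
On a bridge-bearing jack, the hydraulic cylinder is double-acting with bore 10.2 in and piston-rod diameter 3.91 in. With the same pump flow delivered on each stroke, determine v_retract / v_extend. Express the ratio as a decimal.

Cap-side area A_cap = π/4 × (10.2 in)² = 81.71 in^2
Rod-side annular area A_ann = π/4 × (10.2² − 3.91²) = 69.71 in^2
For equal Q, v ∝ 1/A, so v_ret/v_ext = A_cap/A_ann.

v_ret/v_ext ≈ 1.17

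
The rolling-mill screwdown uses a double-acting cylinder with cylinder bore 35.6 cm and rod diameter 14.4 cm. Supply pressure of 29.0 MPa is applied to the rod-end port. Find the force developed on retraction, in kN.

F ≈ 2410 kN

Rod-side annular area A_ann = π/4 × (35.6² − 14.4²) = 832.5 cm^2
On retraction the pressure acts on the annular area (bore minus rod).
F = P × A_ann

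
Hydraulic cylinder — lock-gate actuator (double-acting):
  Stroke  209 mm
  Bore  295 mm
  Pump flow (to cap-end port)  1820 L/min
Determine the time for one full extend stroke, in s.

t ≈ 0.471 s

Cap-side area A_cap = π/4 × (295 mm)² = 68350 mm^2
Swept volume V = A × L; t = V / Q = A·L / Q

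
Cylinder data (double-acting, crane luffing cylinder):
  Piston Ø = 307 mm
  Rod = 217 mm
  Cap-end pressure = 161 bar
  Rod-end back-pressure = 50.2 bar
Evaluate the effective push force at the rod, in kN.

Cap-side area A_cap = π/4 × (307 mm)² = 74020 mm^2
Rod-side annular area A_ann = π/4 × (307² − 217²) = 37040 mm^2
Net thrust = P_cap·A_cap − P_rod·A_ann = 1192 kN − 185.9 kN

F ≈ 1010 kN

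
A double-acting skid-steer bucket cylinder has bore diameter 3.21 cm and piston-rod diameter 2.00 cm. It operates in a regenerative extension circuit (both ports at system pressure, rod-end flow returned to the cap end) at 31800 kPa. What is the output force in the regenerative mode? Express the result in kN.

With equal pressure on both faces, forces on the annular region cancel; the net push is pressure × rod cross-section.
Rod cross-section A_rod = π/4 × (2.00 cm)² = 3.142 cm^2
F = P × A_rod

F ≈ 9.99 kN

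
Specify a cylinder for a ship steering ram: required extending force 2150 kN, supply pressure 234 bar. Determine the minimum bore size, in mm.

D ≈ 342 mm

Extension force acts on the full piston face: F = P × (π/4)D².
D = √(4F / (πP)) = √(4 × 2150 kN / (π × 234 bar))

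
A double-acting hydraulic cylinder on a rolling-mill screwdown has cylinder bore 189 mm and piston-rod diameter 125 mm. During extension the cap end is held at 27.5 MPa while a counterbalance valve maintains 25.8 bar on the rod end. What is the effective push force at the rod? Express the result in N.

Cap-side area A_cap = π/4 × (189 mm)² = 28060 mm^2
Rod-side annular area A_ann = π/4 × (189² − 125²) = 15780 mm^2
Net thrust = P_cap·A_cap − P_rod·A_ann = 7.715e5 N − 40720 N

F ≈ 7.31e5 N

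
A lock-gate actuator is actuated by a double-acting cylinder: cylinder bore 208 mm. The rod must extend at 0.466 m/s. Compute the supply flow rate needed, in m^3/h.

Q ≈ 57.0 m^3/h

Cap-side area A_cap = π/4 × (208 mm)² = 33980 mm^2
Q = A × v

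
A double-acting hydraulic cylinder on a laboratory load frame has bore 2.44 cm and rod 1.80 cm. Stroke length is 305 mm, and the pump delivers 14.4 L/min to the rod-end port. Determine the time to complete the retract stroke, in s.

Rod-side annular area A_ann = π/4 × (2.44² − 1.80²) = 2.131 cm^2
Swept volume V = A × L; t = V / Q = A·L / Q

t ≈ 0.271 s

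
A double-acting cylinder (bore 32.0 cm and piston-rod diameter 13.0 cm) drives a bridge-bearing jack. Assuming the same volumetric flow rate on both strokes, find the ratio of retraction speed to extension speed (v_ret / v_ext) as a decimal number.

v_ret/v_ext ≈ 1.20

Cap-side area A_cap = π/4 × (32.0 cm)² = 804.2 cm^2
Rod-side annular area A_ann = π/4 × (32.0² − 13.0²) = 671.5 cm^2
For equal Q, v ∝ 1/A, so v_ret/v_ext = A_cap/A_ann.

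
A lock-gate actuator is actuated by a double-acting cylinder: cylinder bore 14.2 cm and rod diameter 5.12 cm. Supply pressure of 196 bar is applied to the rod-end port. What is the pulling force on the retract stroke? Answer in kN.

Rod-side annular area A_ann = π/4 × (14.2² − 5.12²) = 137.8 cm^2
On retraction the pressure acts on the annular area (bore minus rod).
F = P × A_ann

F ≈ 270 kN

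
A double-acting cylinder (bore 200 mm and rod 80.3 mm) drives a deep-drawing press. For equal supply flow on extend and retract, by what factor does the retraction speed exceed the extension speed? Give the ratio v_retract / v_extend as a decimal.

v_ret/v_ext ≈ 1.19

Cap-side area A_cap = π/4 × (200 mm)² = 31420 mm^2
Rod-side annular area A_ann = π/4 × (200² − 80.3²) = 26350 mm^2
For equal Q, v ∝ 1/A, so v_ret/v_ext = A_cap/A_ann.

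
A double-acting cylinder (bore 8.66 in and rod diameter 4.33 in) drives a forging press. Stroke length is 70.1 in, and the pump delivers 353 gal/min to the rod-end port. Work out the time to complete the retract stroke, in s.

Rod-side annular area A_ann = π/4 × (8.66² − 4.33²) = 44.18 in^2
Swept volume V = A × L; t = V / Q = A·L / Q

t ≈ 2.28 s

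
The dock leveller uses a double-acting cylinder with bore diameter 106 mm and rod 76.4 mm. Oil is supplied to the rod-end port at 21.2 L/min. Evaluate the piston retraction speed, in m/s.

v ≈ 0.0833 m/s

Rod-side annular area A_ann = π/4 × (106² − 76.4²) = 4240 mm^2
Flow into the rod-end port fills the annular volume.
v = Q / A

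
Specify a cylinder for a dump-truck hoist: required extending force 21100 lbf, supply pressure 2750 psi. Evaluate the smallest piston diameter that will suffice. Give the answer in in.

D ≈ 3.13 in

Extension force acts on the full piston face: F = P × (π/4)D².
D = √(4F / (πP)) = √(4 × 21100 lbf / (π × 2750 psi))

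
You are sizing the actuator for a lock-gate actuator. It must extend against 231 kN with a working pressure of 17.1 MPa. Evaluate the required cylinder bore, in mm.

D ≈ 131 mm

Extension force acts on the full piston face: F = P × (π/4)D².
D = √(4F / (πP)) = √(4 × 231 kN / (π × 17.1 MPa))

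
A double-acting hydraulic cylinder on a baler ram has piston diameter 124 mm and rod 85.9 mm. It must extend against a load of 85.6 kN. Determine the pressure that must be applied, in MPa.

Cap-side area A_cap = π/4 × (124 mm)² = 12080 mm^2
P = F / A = 85.6 kN / A

P ≈ 7.09 MPa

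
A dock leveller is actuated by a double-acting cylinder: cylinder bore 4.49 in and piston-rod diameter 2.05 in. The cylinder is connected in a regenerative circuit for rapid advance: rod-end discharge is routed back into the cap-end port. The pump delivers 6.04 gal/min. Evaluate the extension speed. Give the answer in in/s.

In regeneration the rod-end outflow joins the pump flow into the cap end, so the net volume the pump must supply per unit advance equals the rod cross-section area.
Rod cross-section A_rod = π/4 × (2.05 in)² = 3.301 in^2
v = Q_pump / A_rod

v ≈ 7.05 in/s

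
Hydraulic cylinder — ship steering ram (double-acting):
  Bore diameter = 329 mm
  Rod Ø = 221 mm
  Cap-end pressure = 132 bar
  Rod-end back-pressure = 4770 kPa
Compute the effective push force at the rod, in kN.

Cap-side area A_cap = π/4 × (329 mm)² = 85010 mm^2
Rod-side annular area A_ann = π/4 × (329² − 221²) = 46650 mm^2
Net thrust = P_cap·A_cap − P_rod·A_ann = 1122 kN − 222.5 kN

F ≈ 900 kN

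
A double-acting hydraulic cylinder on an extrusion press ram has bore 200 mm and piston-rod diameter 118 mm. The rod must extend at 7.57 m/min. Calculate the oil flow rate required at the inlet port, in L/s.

Cap-side area A_cap = π/4 × (200 mm)² = 31420 mm^2
Q = A × v

Q ≈ 3.96 L/s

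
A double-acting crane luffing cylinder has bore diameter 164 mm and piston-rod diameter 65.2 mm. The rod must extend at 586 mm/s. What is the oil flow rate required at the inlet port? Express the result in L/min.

Cap-side area A_cap = π/4 × (164 mm)² = 21120 mm^2
Q = A × v

Q ≈ 743 L/min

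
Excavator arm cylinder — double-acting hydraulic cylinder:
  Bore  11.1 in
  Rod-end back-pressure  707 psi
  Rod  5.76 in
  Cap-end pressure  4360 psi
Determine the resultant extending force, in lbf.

Cap-side area A_cap = π/4 × (11.1 in)² = 96.77 in^2
Rod-side annular area A_ann = π/4 × (11.1² − 5.76²) = 70.71 in^2
Net thrust = P_cap·A_cap − P_rod·A_ann = 4.219e5 lbf − 49990 lbf

F ≈ 3.72e5 lbf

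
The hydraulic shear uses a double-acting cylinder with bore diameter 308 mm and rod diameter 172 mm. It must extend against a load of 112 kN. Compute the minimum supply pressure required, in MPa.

P ≈ 1.50 MPa

Cap-side area A_cap = π/4 × (308 mm)² = 74510 mm^2
P = F / A = 112 kN / A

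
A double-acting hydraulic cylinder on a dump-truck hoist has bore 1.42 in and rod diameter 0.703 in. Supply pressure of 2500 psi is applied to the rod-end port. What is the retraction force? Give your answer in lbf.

Rod-side annular area A_ann = π/4 × (1.42² − 0.703²) = 1.196 in^2
On retraction the pressure acts on the annular area (bore minus rod).
F = P × A_ann

F ≈ 2990 lbf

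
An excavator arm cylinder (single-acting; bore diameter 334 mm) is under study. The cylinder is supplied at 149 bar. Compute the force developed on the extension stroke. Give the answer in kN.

Cap-side area A_cap = π/4 × (334 mm)² = 87620 mm^2
F = P × A_cap = 149 bar × A_cap

F ≈ 1310 kN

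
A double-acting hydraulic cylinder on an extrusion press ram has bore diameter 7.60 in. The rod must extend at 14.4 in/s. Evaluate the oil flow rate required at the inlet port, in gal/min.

Q ≈ 170 gal/min

Cap-side area A_cap = π/4 × (7.60 in)² = 45.36 in^2
Q = A × v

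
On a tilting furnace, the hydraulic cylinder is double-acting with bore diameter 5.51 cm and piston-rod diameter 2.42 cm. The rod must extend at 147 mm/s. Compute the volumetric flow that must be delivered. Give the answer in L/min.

Q ≈ 21.0 L/min

Cap-side area A_cap = π/4 × (5.51 cm)² = 23.84 cm^2
Q = A × v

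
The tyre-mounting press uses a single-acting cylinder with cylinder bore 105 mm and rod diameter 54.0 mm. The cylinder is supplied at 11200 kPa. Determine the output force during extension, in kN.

Cap-side area A_cap = π/4 × (105 mm)² = 8659 mm^2
F = P × A_cap = 11200 kPa × A_cap

F ≈ 97.0 kN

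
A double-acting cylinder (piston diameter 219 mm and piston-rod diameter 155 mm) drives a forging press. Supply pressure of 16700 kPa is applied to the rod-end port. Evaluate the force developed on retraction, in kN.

F ≈ 314 kN

Rod-side annular area A_ann = π/4 × (219² − 155²) = 18800 mm^2
On retraction the pressure acts on the annular area (bore minus rod).
F = P × A_ann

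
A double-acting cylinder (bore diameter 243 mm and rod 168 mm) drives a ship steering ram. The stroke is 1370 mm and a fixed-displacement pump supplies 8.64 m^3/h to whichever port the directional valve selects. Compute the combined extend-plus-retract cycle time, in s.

t ≈ 40.3 s

Cap-side area A_cap = π/4 × (243 mm)² = 46380 mm^2
Rod-side annular area A_ann = π/4 × (243² − 168²) = 24210 mm^2
t_ext = A_cap·L/Q = 26.47 s
t_ret = A_ann·L/Q = 13.82 s
t_cycle = t_ext + t_ret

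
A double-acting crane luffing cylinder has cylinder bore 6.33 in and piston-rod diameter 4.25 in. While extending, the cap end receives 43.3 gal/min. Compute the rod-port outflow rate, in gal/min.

Cap-side area A_cap = π/4 × (6.33 in)² = 31.47 in^2
Rod-side annular area A_ann = π/4 × (6.33² − 4.25²) = 17.28 in^2
Piston speed v = Q_in/A_cap; rod-end outflow Q_out = v × A_ann = Q_in × A_ann/A_cap.

Q_out ≈ 23.8 gal/min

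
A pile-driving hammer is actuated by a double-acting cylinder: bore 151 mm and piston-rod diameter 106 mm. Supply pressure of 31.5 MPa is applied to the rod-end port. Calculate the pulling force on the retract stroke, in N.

Rod-side annular area A_ann = π/4 × (151² − 106²) = 9083 mm^2
On retraction the pressure acts on the annular area (bore minus rod).
F = P × A_ann

F ≈ 2.86e5 N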